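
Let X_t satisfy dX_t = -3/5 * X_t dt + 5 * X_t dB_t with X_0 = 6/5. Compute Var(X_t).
Var(X_t) = (36*exp(25*t) - 36)*exp(-6*t/5)/25

For GBM dX = mu X dt + sigma X dB with X_0 = x_0, apply Itô to Y = log X: dY = (mu - sigma^2/2) dt + sigma dB, so Y_t = log(x_0) + (mu - sigma^2/2) t + sigma B_t and hence X_t = x_0 * exp((mu - sigma^2/2) t + sigma B_t).
With mu = -3/5, sigma = 5, x_0 = 6/5, this gives:
  X_t = 6/5 * exp((-131/10) * t + (5) * B_t).
Since sigma*B_t ~ Normal(0, sigma^2 t), E[exp(sigma*B_t)] = exp(sigma^2 t / 2); so E[X_t] = x_0 * exp((mu - sigma^2/2) t) * exp(sigma^2 t / 2) = x_0 * exp(mu t) = 6*exp(-3*t/5)/5.
Var(X_t) = E[X_t^2] - (E[X_t])^2 = x_0^2 * exp(2 mu t) * (exp(sigma^2 t) - 1) = (36*exp(25*t) - 36)*exp(-6*t/5)/25.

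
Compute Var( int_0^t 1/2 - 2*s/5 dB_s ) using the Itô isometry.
Var = t*(16*t^2 - 60*t + 75)/300

The Itô integral of a deterministic integrand f(s) has mean 0 because each increment f(s) * (B_{s+ds} - B_s) has mean 0. By the Itô isometry:
  Var( int_0^t f(s) dB_s ) = E[ (int_0^t f(s) dB_s)^2 ] = int_0^t f(s)^2 ds.
Here f(s) = 1/2 - 2*s/5, so f(s)^2 = (4*s - 5)^2/100. Integrate:
  int_0^t ((4*s - 5)^2/100) ds = t*(16*t^2 - 60*t + 75)/300.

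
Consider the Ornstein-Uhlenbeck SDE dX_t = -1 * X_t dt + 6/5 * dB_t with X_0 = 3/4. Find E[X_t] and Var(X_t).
E[X_t] = 3*exp(-t)/4; Var(X_t) = 18/25 - 18*exp(-2*t)/25

The OU SDE dX = -theta X dt + sigma dB admits the integrating factor exp(theta t): d(exp(theta t) X_t) = sigma exp(theta t) dB_t. Integrating from 0 to t:
  X_t = x_0 * exp(-theta t) + sigma * int_0^t exp(-theta (t-s)) dB_s.
The Itô integral has mean 0 and (by the Itô isometry) variance sigma^2 * int_0^t exp(-2 theta (t - s)) ds = sigma^2 * (1 - exp(-2 theta t)) / (2 theta).
With theta = 1, sigma = 6/5, x_0 = 3/4:
  E[X_t] = 3/4 * exp(-1 t) = 3*exp(-t)/4
  Var(X_t) = (6/5)^2 * (1 - exp(-2*1 t)) / (2 * 1) = 18/25 - 18*exp(-2*t)/25.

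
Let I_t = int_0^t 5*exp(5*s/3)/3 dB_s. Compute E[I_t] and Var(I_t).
E[I_t] = 0; Var(I_t) = 5*exp(10*t/3)/6 - 5/6

The Itô integral of a deterministic integrand f(s) has mean 0 because each increment f(s) * (B_{s+ds} - B_s) has mean 0. By the Itô isometry:
  Var( int_0^t f(s) dB_s ) = E[ (int_0^t f(s) dB_s)^2 ] = int_0^t f(s)^2 ds.
Here f(s) = 5*exp(5*s/3)/3, so f(s)^2 = 25*exp(10*s/3)/9. Integrate:
  int_0^t (25*exp(10*s/3)/9) ds = 5*exp(10*t/3)/6 - 5/6.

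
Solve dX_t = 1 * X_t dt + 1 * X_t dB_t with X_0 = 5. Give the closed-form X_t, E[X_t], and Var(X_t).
X_t = 5 * exp((1/2) t + (1) B_t); E[X_t] = 5*exp(t); Var(X_t) = 25*(exp(t) - 1)*exp(2*t)

For GBM dX = mu X dt + sigma X dB with X_0 = x_0, apply Itô to Y = log X: dY = (mu - sigma^2/2) dt + sigma dB, so Y_t = log(x_0) + (mu - sigma^2/2) t + sigma B_t and hence X_t = x_0 * exp((mu - sigma^2/2) t + sigma B_t).
With mu = 1, sigma = 1, x_0 = 5, this gives:
  X_t = 5 * exp((1/2) * t + (1) * B_t).
Since sigma*B_t ~ Normal(0, sigma^2 t), E[exp(sigma*B_t)] = exp(sigma^2 t / 2); so E[X_t] = x_0 * exp((mu - sigma^2/2) t) * exp(sigma^2 t / 2) = x_0 * exp(mu t) = 5*exp(t).
Var(X_t) = E[X_t^2] - (E[X_t])^2 = x_0^2 * exp(2 mu t) * (exp(sigma^2 t) - 1) = 25*(exp(t) - 1)*exp(2*t).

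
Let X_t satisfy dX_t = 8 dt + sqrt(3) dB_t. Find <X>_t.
<X>_t = 3*t

For an Itô process dX_t = a(t) dt + b(t) dB_t, the quadratic variation is <X>_t = int_0^t b(s)^2 ds (the drift term does not contribute). Here b(s) = sqrt(3), so
  b(s)^2 = 3.
Integrating from 0 to t:
  <X>_t = int_0^t (3) ds = 3*t.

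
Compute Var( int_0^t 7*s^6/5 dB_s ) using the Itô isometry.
Var = 49*t^13/325

The Itô integral of a deterministic integrand f(s) has mean 0 because each increment f(s) * (B_{s+ds} - B_s) has mean 0. By the Itô isometry:
  Var( int_0^t f(s) dB_s ) = E[ (int_0^t f(s) dB_s)^2 ] = int_0^t f(s)^2 ds.
Here f(s) = 7*s^6/5, so f(s)^2 = 49*s^12/25. Integrate:
  int_0^t (49*s^12/25) ds = 49*t^13/325.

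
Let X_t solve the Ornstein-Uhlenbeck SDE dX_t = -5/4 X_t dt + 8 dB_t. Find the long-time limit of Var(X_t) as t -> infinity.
lim Var(X_t) = 128/5

The OU SDE dX = -theta X dt + sigma dB admits the integrating factor exp(theta t): d(exp(theta t) X_t) = sigma exp(theta t) dB_t. Integrating from 0 to t gives X_t = x_0 * exp(-theta t) + sigma * int_0^t exp(-theta (t-s)) dB_s for any initial x_0. The Itô integral has variance (by the Itô isometry) sigma^2 * int_0^t exp(-2 theta (t - s)) ds = sigma^2 * (1 - exp(-2 theta t)) / (2 theta), independent of x_0.
With theta = 5/4, sigma = 8:
  Var(X_t) = (8)^2 * (1 - exp(-2*5/4 t)) / (2 * 5/4) = 128/5 - 128*exp(-5*t/2)/5.
As t -> infinity, exp(-2*5/4 t) -> 0, so the stationary variance is sigma^2 / (2 theta) = 128/5.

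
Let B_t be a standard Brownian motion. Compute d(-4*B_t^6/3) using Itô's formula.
d(-4*B_t^6/3) = (-20*B_t^4) dt + (-8*B_t^5) dB_t

Itô's formula for f(B_t) gives d f(B_t) = f'(B_t) dB_t + (1/2) f''(B_t) dt. Compute derivatives of f(x) = -4*x^6/3:
  f'(x)  = -8*x^5
  f''(x) = -40*x^4
Substitute x = B_t and multiply the f'' term by 1/2:
  drift     = (1/2) * (-40*x^4) evaluated at B_t = -20*B_t^4
  diffusion = (-8*x^5) evaluated at B_t = -8*B_t^5
Therefore d(-4*B_t^6/3) = (-20*B_t^4) dt + (-8*B_t^5) dB_t.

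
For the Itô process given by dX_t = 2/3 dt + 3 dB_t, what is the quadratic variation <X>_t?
<X>_t = 9*t

For an Itô process dX_t = a(t) dt + b(t) dB_t, the quadratic variation is <X>_t = int_0^t b(s)^2 ds (the drift term does not contribute). Here b(s) = 3, so
  b(s)^2 = 9.
Integrating from 0 to t:
  <X>_t = int_0^t (9) ds = 9*t.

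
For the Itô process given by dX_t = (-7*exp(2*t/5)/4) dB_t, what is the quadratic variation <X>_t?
<X>_t = 245*exp(4*t/5)/64 - 245/64

For an Itô process dX_t = a(t) dt + b(t) dB_t, the quadratic variation is <X>_t = int_0^t b(s)^2 ds (the drift term does not contribute). Here b(s) = -7*exp(2*s/5)/4, so
  b(s)^2 = 49*exp(4*s/5)/16.
Integrating from 0 to t:
  <X>_t = int_0^t (49*exp(4*s/5)/16) ds = 245*exp(4*t/5)/64 - 245/64.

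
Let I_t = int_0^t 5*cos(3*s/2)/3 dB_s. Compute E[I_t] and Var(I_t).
E[I_t] = 0; Var(I_t) = 25*t/18 + 25*sin(3*t)/54

The Itô integral of a deterministic integrand f(s) has mean 0 because each increment f(s) * (B_{s+ds} - B_s) has mean 0. By the Itô isometry:
  Var( int_0^t f(s) dB_s ) = E[ (int_0^t f(s) dB_s)^2 ] = int_0^t f(s)^2 ds.
Here f(s) = 5*cos(3*s/2)/3, so f(s)^2 = 25*cos(3*s/2)^2/9. Integrate:
  int_0^t (25*cos(3*s/2)^2/9) ds = 25*t/18 + 25*sin(3*t)/54.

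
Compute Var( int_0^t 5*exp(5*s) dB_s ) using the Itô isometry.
Var = 5*exp(10*t)/2 - 5/2

The Itô integral of a deterministic integrand f(s) has mean 0 because each increment f(s) * (B_{s+ds} - B_s) has mean 0. By the Itô isometry:
  Var( int_0^t f(s) dB_s ) = E[ (int_0^t f(s) dB_s)^2 ] = int_0^t f(s)^2 ds.
Here f(s) = 5*exp(5*s), so f(s)^2 = 25*exp(10*s). Integrate:
  int_0^t (25*exp(10*s)) ds = 5*exp(10*t)/2 - 5/2.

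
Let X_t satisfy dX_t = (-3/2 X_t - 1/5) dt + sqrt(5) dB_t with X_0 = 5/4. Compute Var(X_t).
Var(X_t) = 5/3 - 5*exp(-3*t)/3

The variance V(t) = Var(X_t) satisfies V'(t) = 2 a V(t) + c^2 with V(0) = 0 (drift coefficient is linear in X, diffusion is constant). With a = -3/2, c = sqrt(5), the solution is
  V(t) = (c^2 / (2 a)) * (exp(2 a t) - 1)
       = (sqrt(5)^2 / (2*(-3/2))) * (exp((-3) t) - 1)
       = 5/3 - 5*exp(-3*t)/3.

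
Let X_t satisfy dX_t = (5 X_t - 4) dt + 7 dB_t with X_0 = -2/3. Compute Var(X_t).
Var(X_t) = 49*exp(10*t)/10 - 49/10

The variance V(t) = Var(X_t) satisfies V'(t) = 2 a V(t) + c^2 with V(0) = 0 (drift coefficient is linear in X, diffusion is constant). With a = 5, c = 7, the solution is
  V(t) = (c^2 / (2 a)) * (exp(2 a t) - 1)
       = (7^2 / (2*5)) * (exp(10 t) - 1)
       = 49*exp(10*t)/10 - 49/10.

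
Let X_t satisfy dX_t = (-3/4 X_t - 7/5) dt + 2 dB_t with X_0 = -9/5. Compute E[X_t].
E[X_t] = -28/15 + exp(-3*t/4)/15

Taking expectations and using E[dB_t] = 0, the mean m(t) = E[X_t] satisfies the ODE m'(t) = a m(t) + b with m(0) = x_0. With a = -3/4, b = -7/5, x_0 = -9/5, the solution is
  m(t) = x_0 * exp(a t) + (b/a) * (exp(a t) - 1)
       = (-9/5) * exp((-3/4) t) + ((-7/5)/(-3/4)) * (exp((-3/4) t) - 1)
       = -28/15 + exp(-3*t/4)/15.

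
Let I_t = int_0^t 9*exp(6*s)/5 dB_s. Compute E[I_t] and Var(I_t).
E[I_t] = 0; Var(I_t) = 27*exp(12*t)/100 - 27/100

The Itô integral of a deterministic integrand f(s) has mean 0 because each increment f(s) * (B_{s+ds} - B_s) has mean 0. By the Itô isometry:
  Var( int_0^t f(s) dB_s ) = E[ (int_0^t f(s) dB_s)^2 ] = int_0^t f(s)^2 ds.
Here f(s) = 9*exp(6*s)/5, so f(s)^2 = 81*exp(12*s)/25. Integrate:
  int_0^t (81*exp(12*s)/25) ds = 27*exp(12*t)/100 - 27/100.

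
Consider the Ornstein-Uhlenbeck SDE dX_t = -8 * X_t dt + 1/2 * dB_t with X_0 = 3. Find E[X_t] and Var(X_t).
E[X_t] = 3*exp(-8*t); Var(X_t) = 1/64 - exp(-16*t)/64

The OU SDE dX = -theta X dt + sigma dB admits the integrating factor exp(theta t): d(exp(theta t) X_t) = sigma exp(theta t) dB_t. Integrating from 0 to t:
  X_t = x_0 * exp(-theta t) + sigma * int_0^t exp(-theta (t-s)) dB_s.
The Itô integral has mean 0 and (by the Itô isometry) variance sigma^2 * int_0^t exp(-2 theta (t - s)) ds = sigma^2 * (1 - exp(-2 theta t)) / (2 theta).
With theta = 8, sigma = 1/2, x_0 = 3:
  E[X_t] = 3 * exp(-8 t) = 3*exp(-8*t)
  Var(X_t) = (1/2)^2 * (1 - exp(-2*8 t)) / (2 * 8) = 1/64 - exp(-16*t)/64.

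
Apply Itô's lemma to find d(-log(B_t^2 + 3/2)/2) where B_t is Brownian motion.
d(-log(B_t^2 + 3/2)/2) = ((2*B_t^2 - 3)/(2*B_t^2 + 3)^2) dt + (-2*B_t/(2*B_t^2 + 3)) dB_t

Itô's formula for f(B_t) gives d f(B_t) = f'(B_t) dB_t + (1/2) f''(B_t) dt. Compute derivatives of f(x) = -log(x^2 + 3/2)/2:
  f'(x)  = -2*x/(2*x^2 + 3)
  f''(x) = 2*(2*x^2 - 3)/(2*x^2 + 3)^2
Substitute x = B_t and multiply the f'' term by 1/2:
  drift     = (1/2) * (2*(2*x^2 - 3)/(2*x^2 + 3)^2) evaluated at B_t = (2*B_t^2 - 3)/(2*B_t^2 + 3)^2
  diffusion = (-2*x/(2*x^2 + 3)) evaluated at B_t = -2*B_t/(2*B_t^2 + 3)
Therefore d(-log(B_t^2 + 3/2)/2) = ((2*B_t^2 - 3)/(2*B_t^2 + 3)^2) dt + (-2*B_t/(2*B_t^2 + 3)) dB_t.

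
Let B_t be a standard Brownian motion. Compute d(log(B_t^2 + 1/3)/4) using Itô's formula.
d(log(B_t^2 + 1/3)/4) = (3*(1 - 3*B_t^2)/(4*(3*B_t^2 + 1)^2)) dt + (3*B_t/(2*(3*B_t^2 + 1))) dB_t

Itô's formula for f(B_t) gives d f(B_t) = f'(B_t) dB_t + (1/2) f''(B_t) dt. Compute derivatives of f(x) = log(x^2 + 1/3)/4:
  f'(x)  = 3*x/(2*(3*x^2 + 1))
  f''(x) = 3*(1 - 3*x^2)/(2*(3*x^2 + 1)^2)
Substitute x = B_t and multiply the f'' term by 1/2:
  drift     = (1/2) * (3*(1 - 3*x^2)/(2*(3*x^2 + 1)^2)) evaluated at B_t = 3*(1 - 3*B_t^2)/(4*(3*B_t^2 + 1)^2)
  diffusion = (3*x/(2*(3*x^2 + 1))) evaluated at B_t = 3*B_t/(2*(3*B_t^2 + 1))
Therefore d(log(B_t^2 + 1/3)/4) = (3*(1 - 3*B_t^2)/(4*(3*B_t^2 + 1)^2)) dt + (3*B_t/(2*(3*B_t^2 + 1))) dB_t.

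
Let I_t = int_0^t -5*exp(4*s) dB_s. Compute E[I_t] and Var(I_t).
E[I_t] = 0; Var(I_t) = 25*exp(8*t)/8 - 25/8

The Itô integral of a deterministic integrand f(s) has mean 0 because each increment f(s) * (B_{s+ds} - B_s) has mean 0. By the Itô isometry:
  Var( int_0^t f(s) dB_s ) = E[ (int_0^t f(s) dB_s)^2 ] = int_0^t f(s)^2 ds.
Here f(s) = -5*exp(4*s), so f(s)^2 = 25*exp(8*s). Integrate:
  int_0^t (25*exp(8*s)) ds = 25*exp(8*t)/8 - 25/8.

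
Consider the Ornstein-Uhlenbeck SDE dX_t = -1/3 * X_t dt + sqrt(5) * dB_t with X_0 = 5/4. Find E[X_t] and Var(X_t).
E[X_t] = 5*exp(-t/3)/4; Var(X_t) = 15/2 - 15*exp(-2*t/3)/2

The OU SDE dX = -theta X dt + sigma dB admits the integrating factor exp(theta t): d(exp(theta t) X_t) = sigma exp(theta t) dB_t. Integrating from 0 to t:
  X_t = x_0 * exp(-theta t) + sigma * int_0^t exp(-theta (t-s)) dB_s.
The Itô integral has mean 0 and (by the Itô isometry) variance sigma^2 * int_0^t exp(-2 theta (t - s)) ds = sigma^2 * (1 - exp(-2 theta t)) / (2 theta).
With theta = 1/3, sigma = sqrt(5), x_0 = 5/4:
  E[X_t] = 5/4 * exp(-1/3 t) = 5*exp(-t/3)/4
  Var(X_t) = (sqrt(5))^2 * (1 - exp(-2*1/3 t)) / (2 * 1/3) = 15/2 - 15*exp(-2*t/3)/2.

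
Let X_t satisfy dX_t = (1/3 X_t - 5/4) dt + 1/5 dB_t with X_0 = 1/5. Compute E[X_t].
E[X_t] = 15/4 - 71*exp(t/3)/20

Taking expectations and using E[dB_t] = 0, the mean m(t) = E[X_t] satisfies the ODE m'(t) = a m(t) + b with m(0) = x_0. With a = 1/3, b = -5/4, x_0 = 1/5, the solution is
  m(t) = x_0 * exp(a t) + (b/a) * (exp(a t) - 1)
       = (1/5) * exp((1/3) t) + ((-5/4)/(1/3)) * (exp((1/3) t) - 1)
       = 15/4 - 71*exp(t/3)/20.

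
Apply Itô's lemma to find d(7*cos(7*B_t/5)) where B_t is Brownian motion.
d(7*cos(7*B_t/5)) = (-343*cos(7*B_t/5)/50) dt + (-49*sin(7*B_t/5)/5) dB_t

Itô's formula for f(B_t) gives d f(B_t) = f'(B_t) dB_t + (1/2) f''(B_t) dt. Compute derivatives of f(x) = 7*cos(7*x/5):
  f'(x)  = -49*sin(7*x/5)/5
  f''(x) = -343*cos(7*x/5)/25
Substitute x = B_t and multiply the f'' term by 1/2:
  drift     = (1/2) * (-343*cos(7*x/5)/25) evaluated at B_t = -343*cos(7*B_t/5)/50
  diffusion = (-49*sin(7*x/5)/5) evaluated at B_t = -49*sin(7*B_t/5)/5
Therefore d(7*cos(7*B_t/5)) = (-343*cos(7*B_t/5)/50) dt + (-49*sin(7*B_t/5)/5) dB_t.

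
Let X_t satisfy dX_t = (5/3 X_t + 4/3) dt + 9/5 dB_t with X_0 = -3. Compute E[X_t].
E[X_t] = -11*exp(5*t/3)/5 - 4/5

Taking expectations and using E[dB_t] = 0, the mean m(t) = E[X_t] satisfies the ODE m'(t) = a m(t) + b with m(0) = x_0. With a = 5/3, b = 4/3, x_0 = -3, the solution is
  m(t) = x_0 * exp(a t) + (b/a) * (exp(a t) - 1)
       = (-3) * exp((5/3) t) + ((4/3)/(5/3)) * (exp((5/3) t) - 1)
       = -11*exp(5*t/3)/5 - 4/5.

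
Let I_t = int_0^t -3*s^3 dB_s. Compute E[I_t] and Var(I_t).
E[I_t] = 0; Var(I_t) = 9*t^7/7

The Itô integral of a deterministic integrand f(s) has mean 0 because each increment f(s) * (B_{s+ds} - B_s) has mean 0. By the Itô isometry:
  Var( int_0^t f(s) dB_s ) = E[ (int_0^t f(s) dB_s)^2 ] = int_0^t f(s)^2 ds.
Here f(s) = -3*s^3, so f(s)^2 = 9*s^6. Integrate:
  int_0^t (9*s^6) ds = 9*t^7/7.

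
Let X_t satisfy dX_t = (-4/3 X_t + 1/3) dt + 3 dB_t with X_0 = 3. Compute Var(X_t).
Var(X_t) = 27/8 - 27*exp(-8*t/3)/8

The variance V(t) = Var(X_t) satisfies V'(t) = 2 a V(t) + c^2 with V(0) = 0 (drift coefficient is linear in X, diffusion is constant). With a = -4/3, c = 3, the solution is
  V(t) = (c^2 / (2 a)) * (exp(2 a t) - 1)
       = (3^2 / (2*(-4/3))) * (exp((-8/3) t) - 1)
       = 27/8 - 27*exp(-8*t/3)/8.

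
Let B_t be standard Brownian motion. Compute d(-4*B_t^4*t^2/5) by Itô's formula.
d(-4*B_t^4*t^2/5) = (8*B_t^2*t*(-B_t^2 - 3*t)/5) dt + (-16*B_t^3*t^2/5) dB_t

Itô's formula for f(t, x): d f(t, B_t) = (f_t + (1/2) f_xx) dt + f_x dB_t. Compute partials of f(t, x) = -4*t^2*x^4/5:
  f_t(t,x)  = -8*t*x^4/5
  f_x(t,x)  = -16*t^2*x^3/5
  f_xx(t,x) = -48*t^2*x^2/5
Assemble drift = f_t + (1/2) f_xx = 8*t*x^2*(-3*t - x^2)/5 and diffusion = f_x = -16*t^2*x^3/5. Substituting x = B_t:
  d(-4*B_t^4*t^2/5) = (8*B_t^2*t*(-B_t^2 - 3*t)/5) dt + (-16*B_t^3*t^2/5) dB_t.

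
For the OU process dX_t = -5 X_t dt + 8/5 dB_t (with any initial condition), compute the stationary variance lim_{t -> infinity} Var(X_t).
lim Var(X_t) = 32/125

The OU SDE dX = -theta X dt + sigma dB admits the integrating factor exp(theta t): d(exp(theta t) X_t) = sigma exp(theta t) dB_t. Integrating from 0 to t gives X_t = x_0 * exp(-theta t) + sigma * int_0^t exp(-theta (t-s)) dB_s for any initial x_0. The Itô integral has variance (by the Itô isometry) sigma^2 * int_0^t exp(-2 theta (t - s)) ds = sigma^2 * (1 - exp(-2 theta t)) / (2 theta), independent of x_0.
With theta = 5, sigma = 8/5:
  Var(X_t) = (8/5)^2 * (1 - exp(-2*5 t)) / (2 * 5) = 32/125 - 32*exp(-10*t)/125.
As t -> infinity, exp(-2*5 t) -> 0, so the stationary variance is sigma^2 / (2 theta) = 32/125.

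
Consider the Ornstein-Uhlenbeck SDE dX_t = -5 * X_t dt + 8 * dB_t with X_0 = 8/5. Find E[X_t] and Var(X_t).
E[X_t] = 8*exp(-5*t)/5; Var(X_t) = 32/5 - 32*exp(-10*t)/5

The OU SDE dX = -theta X dt + sigma dB admits the integrating factor exp(theta t): d(exp(theta t) X_t) = sigma exp(theta t) dB_t. Integrating from 0 to t:
  X_t = x_0 * exp(-theta t) + sigma * int_0^t exp(-theta (t-s)) dB_s.
The Itô integral has mean 0 and (by the Itô isometry) variance sigma^2 * int_0^t exp(-2 theta (t - s)) ds = sigma^2 * (1 - exp(-2 theta t)) / (2 theta).
With theta = 5, sigma = 8, x_0 = 8/5:
  E[X_t] = 8/5 * exp(-5 t) = 8*exp(-5*t)/5
  Var(X_t) = (8)^2 * (1 - exp(-2*5 t)) / (2 * 5) = 32/5 - 32*exp(-10*t)/5.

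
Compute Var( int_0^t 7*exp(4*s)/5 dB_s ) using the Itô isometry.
Var = 49*exp(8*t)/200 - 49/200

The Itô integral of a deterministic integrand f(s) has mean 0 because each increment f(s) * (B_{s+ds} - B_s) has mean 0. By the Itô isometry:
  Var( int_0^t f(s) dB_s ) = E[ (int_0^t f(s) dB_s)^2 ] = int_0^t f(s)^2 ds.
Here f(s) = 7*exp(4*s)/5, so f(s)^2 = 49*exp(8*s)/25. Integrate:
  int_0^t (49*exp(8*s)/25) ds = 49*exp(8*t)/200 - 49/200.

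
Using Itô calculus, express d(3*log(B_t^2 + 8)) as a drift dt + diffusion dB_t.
d(3*log(B_t^2 + 8)) = (3*(8 - B_t^2)/(B_t^2 + 8)^2) dt + (6*B_t/(B_t^2 + 8)) dB_t

Itô's formula for f(B_t) gives d f(B_t) = f'(B_t) dB_t + (1/2) f''(B_t) dt. Compute derivatives of f(x) = 3*log(x^2 + 8):
  f'(x)  = 6*x/(x^2 + 8)
  f''(x) = 6*(8 - x^2)/(x^2 + 8)^2
Substitute x = B_t and multiply the f'' term by 1/2:
  drift     = (1/2) * (6*(8 - x^2)/(x^2 + 8)^2) evaluated at B_t = 3*(8 - B_t^2)/(B_t^2 + 8)^2
  diffusion = (6*x/(x^2 + 8)) evaluated at B_t = 6*B_t/(B_t^2 + 8)
Therefore d(3*log(B_t^2 + 8)) = (3*(8 - B_t^2)/(B_t^2 + 8)^2) dt + (6*B_t/(B_t^2 + 8)) dB_t.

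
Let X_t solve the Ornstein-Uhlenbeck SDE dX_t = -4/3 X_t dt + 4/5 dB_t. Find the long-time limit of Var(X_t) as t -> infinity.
lim Var(X_t) = 6/25

The OU SDE dX = -theta X dt + sigma dB admits the integrating factor exp(theta t): d(exp(theta t) X_t) = sigma exp(theta t) dB_t. Integrating from 0 to t gives X_t = x_0 * exp(-theta t) + sigma * int_0^t exp(-theta (t-s)) dB_s for any initial x_0. The Itô integral has variance (by the Itô isometry) sigma^2 * int_0^t exp(-2 theta (t - s)) ds = sigma^2 * (1 - exp(-2 theta t)) / (2 theta), independent of x_0.
With theta = 4/3, sigma = 4/5:
  Var(X_t) = (4/5)^2 * (1 - exp(-2*4/3 t)) / (2 * 4/3) = 6/25 - 6*exp(-8*t/3)/25.
As t -> infinity, exp(-2*4/3 t) -> 0, so the stationary variance is sigma^2 / (2 theta) = 6/25.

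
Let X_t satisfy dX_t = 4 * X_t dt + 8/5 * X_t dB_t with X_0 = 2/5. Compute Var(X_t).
Var(X_t) = 4*(exp(64*t/25) - 1)*exp(8*t)/25

For GBM dX = mu X dt + sigma X dB with X_0 = x_0, apply Itô to Y = log X: dY = (mu - sigma^2/2) dt + sigma dB, so Y_t = log(x_0) + (mu - sigma^2/2) t + sigma B_t and hence X_t = x_0 * exp((mu - sigma^2/2) t + sigma B_t).
With mu = 4, sigma = 8/5, x_0 = 2/5, this gives:
  X_t = 2/5 * exp((68/25) * t + (8/5) * B_t).
Since sigma*B_t ~ Normal(0, sigma^2 t), E[exp(sigma*B_t)] = exp(sigma^2 t / 2); so E[X_t] = x_0 * exp((mu - sigma^2/2) t) * exp(sigma^2 t / 2) = x_0 * exp(mu t) = 2*exp(4*t)/5.
Var(X_t) = E[X_t^2] - (E[X_t])^2 = x_0^2 * exp(2 mu t) * (exp(sigma^2 t) - 1) = 4*(exp(64*t/25) - 1)*exp(8*t)/25.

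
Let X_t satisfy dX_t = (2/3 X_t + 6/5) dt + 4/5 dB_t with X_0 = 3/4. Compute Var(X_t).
Var(X_t) = 12*exp(4*t/3)/25 - 12/25

The variance V(t) = Var(X_t) satisfies V'(t) = 2 a V(t) + c^2 with V(0) = 0 (drift coefficient is linear in X, diffusion is constant). With a = 2/3, c = 4/5, the solution is
  V(t) = (c^2 / (2 a)) * (exp(2 a t) - 1)
       = ((4/5)^2 / (2*(2/3))) * (exp((4/3) t) - 1)
       = 12*exp(4*t/3)/25 - 12/25.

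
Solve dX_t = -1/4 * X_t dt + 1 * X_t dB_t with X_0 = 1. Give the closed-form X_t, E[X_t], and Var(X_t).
X_t = 1 * exp((-3/4) t + (1) B_t); E[X_t] = exp(-t/4); Var(X_t) = 2*sinh(t/2)

For GBM dX = mu X dt + sigma X dB with X_0 = x_0, apply Itô to Y = log X: dY = (mu - sigma^2/2) dt + sigma dB, so Y_t = log(x_0) + (mu - sigma^2/2) t + sigma B_t and hence X_t = x_0 * exp((mu - sigma^2/2) t + sigma B_t).
With mu = -1/4, sigma = 1, x_0 = 1, this gives:
  X_t = 1 * exp((-3/4) * t + (1) * B_t).
Since sigma*B_t ~ Normal(0, sigma^2 t), E[exp(sigma*B_t)] = exp(sigma^2 t / 2); so E[X_t] = x_0 * exp((mu - sigma^2/2) t) * exp(sigma^2 t / 2) = x_0 * exp(mu t) = exp(-t/4).
Var(X_t) = E[X_t^2] - (E[X_t])^2 = x_0^2 * exp(2 mu t) * (exp(sigma^2 t) - 1) = 2*sinh(t/2).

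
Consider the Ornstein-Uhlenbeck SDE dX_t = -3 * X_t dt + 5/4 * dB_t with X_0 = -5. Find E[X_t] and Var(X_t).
E[X_t] = -5*exp(-3*t); Var(X_t) = 25/96 - 25*exp(-6*t)/96

The OU SDE dX = -theta X dt + sigma dB admits the integrating factor exp(theta t): d(exp(theta t) X_t) = sigma exp(theta t) dB_t. Integrating from 0 to t:
  X_t = x_0 * exp(-theta t) + sigma * int_0^t exp(-theta (t-s)) dB_s.
The Itô integral has mean 0 and (by the Itô isometry) variance sigma^2 * int_0^t exp(-2 theta (t - s)) ds = sigma^2 * (1 - exp(-2 theta t)) / (2 theta).
With theta = 3, sigma = 5/4, x_0 = -5:
  E[X_t] = -5 * exp(-3 t) = -5*exp(-3*t)
  Var(X_t) = (5/4)^2 * (1 - exp(-2*3 t)) / (2 * 3) = 25/96 - 25*exp(-6*t)/96.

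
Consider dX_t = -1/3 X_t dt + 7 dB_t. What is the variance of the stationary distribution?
lim Var(X_t) = 147/2

The OU SDE dX = -theta X dt + sigma dB admits the integrating factor exp(theta t): d(exp(theta t) X_t) = sigma exp(theta t) dB_t. Integrating from 0 to t gives X_t = x_0 * exp(-theta t) + sigma * int_0^t exp(-theta (t-s)) dB_s for any initial x_0. The Itô integral has variance (by the Itô isometry) sigma^2 * int_0^t exp(-2 theta (t - s)) ds = sigma^2 * (1 - exp(-2 theta t)) / (2 theta), independent of x_0.
With theta = 1/3, sigma = 7:
  Var(X_t) = (7)^2 * (1 - exp(-2*1/3 t)) / (2 * 1/3) = 147/2 - 147*exp(-2*t/3)/2.
As t -> infinity, exp(-2*1/3 t) -> 0, so the stationary variance is sigma^2 / (2 theta) = 147/2.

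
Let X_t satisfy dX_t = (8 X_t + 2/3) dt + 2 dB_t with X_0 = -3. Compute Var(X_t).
Var(X_t) = exp(16*t)/4 - 1/4

The variance V(t) = Var(X_t) satisfies V'(t) = 2 a V(t) + c^2 with V(0) = 0 (drift coefficient is linear in X, diffusion is constant). With a = 8, c = 2, the solution is
  V(t) = (c^2 / (2 a)) * (exp(2 a t) - 1)
       = (2^2 / (2*8)) * (exp(16 t) - 1)
       = exp(16*t)/4 - 1/4.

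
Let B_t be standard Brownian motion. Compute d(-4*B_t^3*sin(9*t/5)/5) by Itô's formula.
d(-4*B_t^3*sin(9*t/5)/5) = (-12*B_t*(3*B_t^2*cos(9*t/5) + 5*sin(9*t/5))/25) dt + (-12*B_t^2*sin(9*t/5)/5) dB_t

Itô's formula for f(t, x): d f(t, B_t) = (f_t + (1/2) f_xx) dt + f_x dB_t. Compute partials of f(t, x) = -4*x^3*sin(9*t/5)/5:
  f_t(t,x)  = -36*x^3*cos(9*t/5)/25
  f_x(t,x)  = -12*x^2*sin(9*t/5)/5
  f_xx(t,x) = -24*x*sin(9*t/5)/5
Assemble drift = f_t + (1/2) f_xx = -12*x*(3*x^2*cos(9*t/5) + 5*sin(9*t/5))/25 and diffusion = f_x = -12*x^2*sin(9*t/5)/5. Substituting x = B_t:
  d(-4*B_t^3*sin(9*t/5)/5) = (-12*B_t*(3*B_t^2*cos(9*t/5) + 5*sin(9*t/5))/25) dt + (-12*B_t^2*sin(9*t/5)/5) dB_t.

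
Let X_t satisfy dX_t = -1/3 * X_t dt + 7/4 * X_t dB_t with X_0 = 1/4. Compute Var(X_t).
Var(X_t) = (exp(49*t/16) - 1)*exp(-2*t/3)/16

For GBM dX = mu X dt + sigma X dB with X_0 = x_0, apply Itô to Y = log X: dY = (mu - sigma^2/2) dt + sigma dB, so Y_t = log(x_0) + (mu - sigma^2/2) t + sigma B_t and hence X_t = x_0 * exp((mu - sigma^2/2) t + sigma B_t).
With mu = -1/3, sigma = 7/4, x_0 = 1/4, this gives:
  X_t = 1/4 * exp((-179/96) * t + (7/4) * B_t).
Since sigma*B_t ~ Normal(0, sigma^2 t), E[exp(sigma*B_t)] = exp(sigma^2 t / 2); so E[X_t] = x_0 * exp((mu - sigma^2/2) t) * exp(sigma^2 t / 2) = x_0 * exp(mu t) = exp(-t/3)/4.
Var(X_t) = E[X_t^2] - (E[X_t])^2 = x_0^2 * exp(2 mu t) * (exp(sigma^2 t) - 1) = (exp(49*t/16) - 1)*exp(-2*t/3)/16.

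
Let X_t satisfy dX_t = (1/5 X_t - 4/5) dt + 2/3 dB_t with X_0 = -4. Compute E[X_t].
E[X_t] = 4 - 8*exp(t/5)

Taking expectations and using E[dB_t] = 0, the mean m(t) = E[X_t] satisfies the ODE m'(t) = a m(t) + b with m(0) = x_0. With a = 1/5, b = -4/5, x_0 = -4, the solution is
  m(t) = x_0 * exp(a t) + (b/a) * (exp(a t) - 1)
       = (-4) * exp((1/5) t) + ((-4/5)/(1/5)) * (exp((1/5) t) - 1)
       = 4 - 8*exp(t/5).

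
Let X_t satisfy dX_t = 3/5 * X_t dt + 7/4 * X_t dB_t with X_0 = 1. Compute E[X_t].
E[X_t] = exp(3*t/5)

For GBM dX = mu X dt + sigma X dB with X_0 = x_0, apply Itô to Y = log X: dY = (mu - sigma^2/2) dt + sigma dB, so Y_t = log(x_0) + (mu - sigma^2/2) t + sigma B_t and hence X_t = x_0 * exp((mu - sigma^2/2) t + sigma B_t).
With mu = 3/5, sigma = 7/4, x_0 = 1, this gives:
  X_t = 1 * exp((-149/160) * t + (7/4) * B_t).
Since sigma*B_t ~ Normal(0, sigma^2 t), E[exp(sigma*B_t)] = exp(sigma^2 t / 2); so E[X_t] = x_0 * exp((mu - sigma^2/2) t) * exp(sigma^2 t / 2) = x_0 * exp(mu t) = exp(3*t/5).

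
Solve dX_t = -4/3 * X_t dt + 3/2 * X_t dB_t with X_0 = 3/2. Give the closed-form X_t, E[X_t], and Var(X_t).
X_t = 3/2 * exp((-59/24) t + (3/2) B_t); E[X_t] = 3*exp(-4*t/3)/2; Var(X_t) = (9*exp(9*t/4) - 9)*exp(-8*t/3)/4

For GBM dX = mu X dt + sigma X dB with X_0 = x_0, apply Itô to Y = log X: dY = (mu - sigma^2/2) dt + sigma dB, so Y_t = log(x_0) + (mu - sigma^2/2) t + sigma B_t and hence X_t = x_0 * exp((mu - sigma^2/2) t + sigma B_t).
With mu = -4/3, sigma = 3/2, x_0 = 3/2, this gives:
  X_t = 3/2 * exp((-59/24) * t + (3/2) * B_t).
Since sigma*B_t ~ Normal(0, sigma^2 t), E[exp(sigma*B_t)] = exp(sigma^2 t / 2); so E[X_t] = x_0 * exp((mu - sigma^2/2) t) * exp(sigma^2 t / 2) = x_0 * exp(mu t) = 3*exp(-4*t/3)/2.
Var(X_t) = E[X_t^2] - (E[X_t])^2 = x_0^2 * exp(2 mu t) * (exp(sigma^2 t) - 1) = (9*exp(9*t/4) - 9)*exp(-8*t/3)/4.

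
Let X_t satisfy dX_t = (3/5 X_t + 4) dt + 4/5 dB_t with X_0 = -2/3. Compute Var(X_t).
Var(X_t) = 8*exp(6*t/5)/15 - 8/15

The variance V(t) = Var(X_t) satisfies V'(t) = 2 a V(t) + c^2 with V(0) = 0 (drift coefficient is linear in X, diffusion is constant). With a = 3/5, c = 4/5, the solution is
  V(t) = (c^2 / (2 a)) * (exp(2 a t) - 1)
       = ((4/5)^2 / (2*(3/5))) * (exp((6/5) t) - 1)
       = 8*exp(6*t/5)/15 - 8/15.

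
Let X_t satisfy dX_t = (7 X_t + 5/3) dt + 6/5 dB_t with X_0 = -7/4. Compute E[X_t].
E[X_t] = -127*exp(7*t)/84 - 5/21

Taking expectations and using E[dB_t] = 0, the mean m(t) = E[X_t] satisfies the ODE m'(t) = a m(t) + b with m(0) = x_0. With a = 7, b = 5/3, x_0 = -7/4, the solution is
  m(t) = x_0 * exp(a t) + (b/a) * (exp(a t) - 1)
       = (-7/4) * exp(7 t) + ((5/3)/7) * (exp(7 t) - 1)
       = -127*exp(7*t)/84 - 5/21.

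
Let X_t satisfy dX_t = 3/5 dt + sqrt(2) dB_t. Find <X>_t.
<X>_t = 2*t

For an Itô process dX_t = a(t) dt + b(t) dB_t, the quadratic variation is <X>_t = int_0^t b(s)^2 ds (the drift term does not contribute). Here b(s) = sqrt(2), so
  b(s)^2 = 2.
Integrating from 0 to t:
  <X>_t = int_0^t (2) ds = 2*t.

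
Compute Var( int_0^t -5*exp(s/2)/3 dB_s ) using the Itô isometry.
Var = 25*exp(t)/9 - 25/9

The Itô integral of a deterministic integrand f(s) has mean 0 because each increment f(s) * (B_{s+ds} - B_s) has mean 0. By the Itô isometry:
  Var( int_0^t f(s) dB_s ) = E[ (int_0^t f(s) dB_s)^2 ] = int_0^t f(s)^2 ds.
Here f(s) = -5*exp(s/2)/3, so f(s)^2 = 25*exp(s)/9. Integrate:
  int_0^t (25*exp(s)/9) ds = 25*exp(t)/9 - 25/9.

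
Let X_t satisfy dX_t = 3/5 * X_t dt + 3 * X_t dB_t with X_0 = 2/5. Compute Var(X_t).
Var(X_t) = 4*(exp(9*t) - 1)*exp(6*t/5)/25

For GBM dX = mu X dt + sigma X dB with X_0 = x_0, apply Itô to Y = log X: dY = (mu - sigma^2/2) dt + sigma dB, so Y_t = log(x_0) + (mu - sigma^2/2) t + sigma B_t and hence X_t = x_0 * exp((mu - sigma^2/2) t + sigma B_t).
With mu = 3/5, sigma = 3, x_0 = 2/5, this gives:
  X_t = 2/5 * exp((-39/10) * t + (3) * B_t).
Since sigma*B_t ~ Normal(0, sigma^2 t), E[exp(sigma*B_t)] = exp(sigma^2 t / 2); so E[X_t] = x_0 * exp((mu - sigma^2/2) t) * exp(sigma^2 t / 2) = x_0 * exp(mu t) = 2*exp(3*t/5)/5.
Var(X_t) = E[X_t^2] - (E[X_t])^2 = x_0^2 * exp(2 mu t) * (exp(sigma^2 t) - 1) = 4*(exp(9*t) - 1)*exp(6*t/5)/25.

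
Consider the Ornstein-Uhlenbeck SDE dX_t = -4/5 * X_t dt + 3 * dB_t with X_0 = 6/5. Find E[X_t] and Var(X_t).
E[X_t] = 6*exp(-4*t/5)/5; Var(X_t) = 45/8 - 45*exp(-8*t/5)/8

The OU SDE dX = -theta X dt + sigma dB admits the integrating factor exp(theta t): d(exp(theta t) X_t) = sigma exp(theta t) dB_t. Integrating from 0 to t:
  X_t = x_0 * exp(-theta t) + sigma * int_0^t exp(-theta (t-s)) dB_s.
The Itô integral has mean 0 and (by the Itô isometry) variance sigma^2 * int_0^t exp(-2 theta (t - s)) ds = sigma^2 * (1 - exp(-2 theta t)) / (2 theta).
With theta = 4/5, sigma = 3, x_0 = 6/5:
  E[X_t] = 6/5 * exp(-4/5 t) = 6*exp(-4*t/5)/5
  Var(X_t) = (3)^2 * (1 - exp(-2*4/5 t)) / (2 * 4/5) = 45/8 - 45*exp(-8*t/5)/8.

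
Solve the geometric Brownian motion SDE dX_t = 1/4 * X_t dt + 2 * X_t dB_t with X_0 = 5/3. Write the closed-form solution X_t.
X_t = 5/3 * exp((-7/4) * t + (2) * B_t)

For GBM dX = mu X dt + sigma X dB with X_0 = x_0, apply Itô to Y = log X: dY = (mu - sigma^2/2) dt + sigma dB, so Y_t = log(x_0) + (mu - sigma^2/2) t + sigma B_t and hence X_t = x_0 * exp((mu - sigma^2/2) t + sigma B_t).
With mu = 1/4, sigma = 2, x_0 = 5/3, this gives:
  X_t = 5/3 * exp((-7/4) * t + (2) * B_t).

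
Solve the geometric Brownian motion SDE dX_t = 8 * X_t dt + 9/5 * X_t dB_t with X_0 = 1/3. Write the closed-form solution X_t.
X_t = 1/3 * exp((319/50) * t + (9/5) * B_t)

For GBM dX = mu X dt + sigma X dB with X_0 = x_0, apply Itô to Y = log X: dY = (mu - sigma^2/2) dt + sigma dB, so Y_t = log(x_0) + (mu - sigma^2/2) t + sigma B_t and hence X_t = x_0 * exp((mu - sigma^2/2) t + sigma B_t).
With mu = 8, sigma = 9/5, x_0 = 1/3, this gives:
  X_t = 1/3 * exp((319/50) * t + (9/5) * B_t).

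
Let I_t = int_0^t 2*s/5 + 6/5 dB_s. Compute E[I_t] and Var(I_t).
E[I_t] = 0; Var(I_t) = 4*t*(t^2 + 9*t + 27)/75

The Itô integral of a deterministic integrand f(s) has mean 0 because each increment f(s) * (B_{s+ds} - B_s) has mean 0. By the Itô isometry:
  Var( int_0^t f(s) dB_s ) = E[ (int_0^t f(s) dB_s)^2 ] = int_0^t f(s)^2 ds.
Here f(s) = 2*s/5 + 6/5, so f(s)^2 = 4*(s + 3)^2/25. Integrate:
  int_0^t (4*(s + 3)^2/25) ds = 4*t*(t^2 + 9*t + 27)/75.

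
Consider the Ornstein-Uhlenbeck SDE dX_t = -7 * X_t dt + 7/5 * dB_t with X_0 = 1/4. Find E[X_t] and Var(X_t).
E[X_t] = exp(-7*t)/4; Var(X_t) = 7/50 - 7*exp(-14*t)/50

The OU SDE dX = -theta X dt + sigma dB admits the integrating factor exp(theta t): d(exp(theta t) X_t) = sigma exp(theta t) dB_t. Integrating from 0 to t:
  X_t = x_0 * exp(-theta t) + sigma * int_0^t exp(-theta (t-s)) dB_s.
The Itô integral has mean 0 and (by the Itô isometry) variance sigma^2 * int_0^t exp(-2 theta (t - s)) ds = sigma^2 * (1 - exp(-2 theta t)) / (2 theta).
With theta = 7, sigma = 7/5, x_0 = 1/4:
  E[X_t] = 1/4 * exp(-7 t) = exp(-7*t)/4
  Var(X_t) = (7/5)^2 * (1 - exp(-2*7 t)) / (2 * 7) = 7/50 - 7*exp(-14*t)/50.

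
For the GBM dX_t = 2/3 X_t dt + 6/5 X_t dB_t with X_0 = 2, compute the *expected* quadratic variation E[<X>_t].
E[<X>_t] = 27*exp(208*t/75)/13 - 27/13

<X>_t = int_0^t ((6/5) * X_s)^2 ds. Taking expectation inside the integral: E[<X>_t] = (6/5)^2 * int_0^t E[X_s^2] ds. For GBM, E[X_s^2] = x_0^2 * exp((2 mu + sigma^2) s). Integrating:
  E[<X>_t] = (6/5)^2 * 2^2 * (exp((2*(2/3) + (6/5)^2) t) - 1) / (2*(2/3) + (6/5)^2)
           = (6/5)^2 * 2^2 * (exp((208/75) t) - 1) / (208/75) = 27*exp(208*t/75)/13 - 27/13.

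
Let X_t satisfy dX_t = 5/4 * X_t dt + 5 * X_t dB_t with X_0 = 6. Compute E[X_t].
E[X_t] = 6*exp(5*t/4)

For GBM dX = mu X dt + sigma X dB with X_0 = x_0, apply Itô to Y = log X: dY = (mu - sigma^2/2) dt + sigma dB, so Y_t = log(x_0) + (mu - sigma^2/2) t + sigma B_t and hence X_t = x_0 * exp((mu - sigma^2/2) t + sigma B_t).
With mu = 5/4, sigma = 5, x_0 = 6, this gives:
  X_t = 6 * exp((-45/4) * t + (5) * B_t).
Since sigma*B_t ~ Normal(0, sigma^2 t), E[exp(sigma*B_t)] = exp(sigma^2 t / 2); so E[X_t] = x_0 * exp((mu - sigma^2/2) t) * exp(sigma^2 t / 2) = x_0 * exp(mu t) = 6*exp(5*t/4).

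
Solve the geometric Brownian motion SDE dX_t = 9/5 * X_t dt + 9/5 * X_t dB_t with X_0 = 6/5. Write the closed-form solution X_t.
X_t = 6/5 * exp((9/50) * t + (9/5) * B_t)

For GBM dX = mu X dt + sigma X dB with X_0 = x_0, apply Itô to Y = log X: dY = (mu - sigma^2/2) dt + sigma dB, so Y_t = log(x_0) + (mu - sigma^2/2) t + sigma B_t and hence X_t = x_0 * exp((mu - sigma^2/2) t + sigma B_t).
With mu = 9/5, sigma = 9/5, x_0 = 6/5, this gives:
  X_t = 6/5 * exp((9/50) * t + (9/5) * B_t).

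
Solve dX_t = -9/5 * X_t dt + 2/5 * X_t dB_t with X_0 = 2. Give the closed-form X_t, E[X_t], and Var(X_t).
X_t = 2 * exp((-47/25) t + (2/5) B_t); E[X_t] = 2*exp(-9*t/5); Var(X_t) = (4*exp(4*t/25) - 4)*exp(-18*t/5)

For GBM dX = mu X dt + sigma X dB with X_0 = x_0, apply Itô to Y = log X: dY = (mu - sigma^2/2) dt + sigma dB, so Y_t = log(x_0) + (mu - sigma^2/2) t + sigma B_t and hence X_t = x_0 * exp((mu - sigma^2/2) t + sigma B_t).
With mu = -9/5, sigma = 2/5, x_0 = 2, this gives:
  X_t = 2 * exp((-47/25) * t + (2/5) * B_t).
Since sigma*B_t ~ Normal(0, sigma^2 t), E[exp(sigma*B_t)] = exp(sigma^2 t / 2); so E[X_t] = x_0 * exp((mu - sigma^2/2) t) * exp(sigma^2 t / 2) = x_0 * exp(mu t) = 2*exp(-9*t/5).
Var(X_t) = E[X_t^2] - (E[X_t])^2 = x_0^2 * exp(2 mu t) * (exp(sigma^2 t) - 1) = (4*exp(4*t/25) - 4)*exp(-18*t/5).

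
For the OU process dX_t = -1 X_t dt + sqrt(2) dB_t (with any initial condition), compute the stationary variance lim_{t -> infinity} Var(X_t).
lim Var(X_t) = 1

The OU SDE dX = -theta X dt + sigma dB admits the integrating factor exp(theta t): d(exp(theta t) X_t) = sigma exp(theta t) dB_t. Integrating from 0 to t gives X_t = x_0 * exp(-theta t) + sigma * int_0^t exp(-theta (t-s)) dB_s for any initial x_0. The Itô integral has variance (by the Itô isometry) sigma^2 * int_0^t exp(-2 theta (t - s)) ds = sigma^2 * (1 - exp(-2 theta t)) / (2 theta), independent of x_0.
With theta = 1, sigma = sqrt(2):
  Var(X_t) = (sqrt(2))^2 * (1 - exp(-2*1 t)) / (2 * 1) = 1 - exp(-2*t).
As t -> infinity, exp(-2*1 t) -> 0, so the stationary variance is sigma^2 / (2 theta) = 1.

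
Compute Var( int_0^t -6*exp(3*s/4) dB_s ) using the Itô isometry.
Var = 24*exp(3*t/2) - 24

The Itô integral of a deterministic integrand f(s) has mean 0 because each increment f(s) * (B_{s+ds} - B_s) has mean 0. By the Itô isometry:
  Var( int_0^t f(s) dB_s ) = E[ (int_0^t f(s) dB_s)^2 ] = int_0^t f(s)^2 ds.
Here f(s) = -6*exp(3*s/4), so f(s)^2 = 36*exp(3*s/2). Integrate:
  int_0^t (36*exp(3*s/2)) ds = 24*exp(3*t/2) - 24.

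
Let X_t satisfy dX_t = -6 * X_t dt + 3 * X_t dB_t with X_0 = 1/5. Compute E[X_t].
E[X_t] = exp(-6*t)/5

For GBM dX = mu X dt + sigma X dB with X_0 = x_0, apply Itô to Y = log X: dY = (mu - sigma^2/2) dt + sigma dB, so Y_t = log(x_0) + (mu - sigma^2/2) t + sigma B_t and hence X_t = x_0 * exp((mu - sigma^2/2) t + sigma B_t).
With mu = -6, sigma = 3, x_0 = 1/5, this gives:
  X_t = 1/5 * exp((-21/2) * t + (3) * B_t).
Since sigma*B_t ~ Normal(0, sigma^2 t), E[exp(sigma*B_t)] = exp(sigma^2 t / 2); so E[X_t] = x_0 * exp((mu - sigma^2/2) t) * exp(sigma^2 t / 2) = x_0 * exp(mu t) = exp(-6*t)/5.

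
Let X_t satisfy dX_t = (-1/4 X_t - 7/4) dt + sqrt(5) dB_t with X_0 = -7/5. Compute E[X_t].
E[X_t] = -7 + 28*exp(-t/4)/5

Taking expectations and using E[dB_t] = 0, the mean m(t) = E[X_t] satisfies the ODE m'(t) = a m(t) + b with m(0) = x_0. With a = -1/4, b = -7/4, x_0 = -7/5, the solution is
  m(t) = x_0 * exp(a t) + (b/a) * (exp(a t) - 1)
       = (-7/5) * exp((-1/4) t) + ((-7/4)/(-1/4)) * (exp((-1/4) t) - 1)
       = -7 + 28*exp(-t/4)/5.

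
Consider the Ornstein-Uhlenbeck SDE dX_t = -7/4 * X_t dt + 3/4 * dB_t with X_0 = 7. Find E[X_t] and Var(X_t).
E[X_t] = 7*exp(-7*t/4); Var(X_t) = 9/56 - 9*exp(-7*t/2)/56

The OU SDE dX = -theta X dt + sigma dB admits the integrating factor exp(theta t): d(exp(theta t) X_t) = sigma exp(theta t) dB_t. Integrating from 0 to t:
  X_t = x_0 * exp(-theta t) + sigma * int_0^t exp(-theta (t-s)) dB_s.
The Itô integral has mean 0 and (by the Itô isometry) variance sigma^2 * int_0^t exp(-2 theta (t - s)) ds = sigma^2 * (1 - exp(-2 theta t)) / (2 theta).
With theta = 7/4, sigma = 3/4, x_0 = 7:
  E[X_t] = 7 * exp(-7/4 t) = 7*exp(-7*t/4)
  Var(X_t) = (3/4)^2 * (1 - exp(-2*7/4 t)) / (2 * 7/4) = 9/56 - 9*exp(-7*t/2)/56.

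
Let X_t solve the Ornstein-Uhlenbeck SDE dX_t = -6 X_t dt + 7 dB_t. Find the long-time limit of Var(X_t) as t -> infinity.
lim Var(X_t) = 49/12

The OU SDE dX = -theta X dt + sigma dB admits the integrating factor exp(theta t): d(exp(theta t) X_t) = sigma exp(theta t) dB_t. Integrating from 0 to t gives X_t = x_0 * exp(-theta t) + sigma * int_0^t exp(-theta (t-s)) dB_s for any initial x_0. The Itô integral has variance (by the Itô isometry) sigma^2 * int_0^t exp(-2 theta (t - s)) ds = sigma^2 * (1 - exp(-2 theta t)) / (2 theta), independent of x_0.
With theta = 6, sigma = 7:
  Var(X_t) = (7)^2 * (1 - exp(-2*6 t)) / (2 * 6) = 49/12 - 49*exp(-12*t)/12.
As t -> infinity, exp(-2*6 t) -> 0, so the stationary variance is sigma^2 / (2 theta) = 49/12.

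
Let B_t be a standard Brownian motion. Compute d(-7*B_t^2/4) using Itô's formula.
d(-7*B_t^2/4) = (-7/4) dt + (-7*B_t/2) dB_t

Itô's formula for f(B_t) gives d f(B_t) = f'(B_t) dB_t + (1/2) f''(B_t) dt. Compute derivatives of f(x) = -7*x^2/4:
  f'(x)  = -7*x/2
  f''(x) = -7/2
Substitute x = B_t and multiply the f'' term by 1/2:
  drift     = (1/2) * (-7/2) evaluated at B_t = -7/4
  diffusion = (-7*x/2) evaluated at B_t = -7*B_t/2
Therefore d(-7*B_t^2/4) = (-7/4) dt + (-7*B_t/2) dB_t.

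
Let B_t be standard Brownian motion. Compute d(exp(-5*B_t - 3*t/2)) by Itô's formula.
d(exp(-5*B_t - 3*t/2)) = (11*exp(-5*B_t - 3*t/2)) dt + (-5*exp(-5*B_t - 3*t/2)) dB_t

Itô's formula for f(t, x): d f(t, B_t) = (f_t + (1/2) f_xx) dt + f_x dB_t. Compute partials of f(t, x) = exp(-3*t/2 - 5*x):
  f_t(t,x)  = -3*exp(-3*t/2 - 5*x)/2
  f_x(t,x)  = -5*exp(-3*t/2 - 5*x)
  f_xx(t,x) = 25*exp(-3*t/2 - 5*x)
Assemble drift = f_t + (1/2) f_xx = 11*exp(-3*t/2 - 5*x) and diffusion = f_x = -5*exp(-3*t/2 - 5*x). Substituting x = B_t:
  d(exp(-5*B_t - 3*t/2)) = (11*exp(-5*B_t - 3*t/2)) dt + (-5*exp(-5*B_t - 3*t/2)) dB_t.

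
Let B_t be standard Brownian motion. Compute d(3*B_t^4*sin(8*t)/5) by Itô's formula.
d(3*B_t^4*sin(8*t)/5) = (6*B_t^2*(4*B_t^2*cos(8*t) + 3*sin(8*t))/5) dt + (12*B_t^3*sin(8*t)/5) dB_t

Itô's formula for f(t, x): d f(t, B_t) = (f_t + (1/2) f_xx) dt + f_x dB_t. Compute partials of f(t, x) = 3*x^4*sin(8*t)/5:
  f_t(t,x)  = 24*x^4*cos(8*t)/5
  f_x(t,x)  = 12*x^3*sin(8*t)/5
  f_xx(t,x) = 36*x^2*sin(8*t)/5
Assemble drift = f_t + (1/2) f_xx = 6*x^2*(4*x^2*cos(8*t) + 3*sin(8*t))/5 and diffusion = f_x = 12*x^3*sin(8*t)/5. Substituting x = B_t:
  d(3*B_t^4*sin(8*t)/5) = (6*B_t^2*(4*B_t^2*cos(8*t) + 3*sin(8*t))/5) dt + (12*B_t^3*sin(8*t)/5) dB_t.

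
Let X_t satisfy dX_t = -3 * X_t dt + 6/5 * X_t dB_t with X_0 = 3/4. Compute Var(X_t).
Var(X_t) = (9*exp(36*t/25) - 9)*exp(-6*t)/16

For GBM dX = mu X dt + sigma X dB with X_0 = x_0, apply Itô to Y = log X: dY = (mu - sigma^2/2) dt + sigma dB, so Y_t = log(x_0) + (mu - sigma^2/2) t + sigma B_t and hence X_t = x_0 * exp((mu - sigma^2/2) t + sigma B_t).
With mu = -3, sigma = 6/5, x_0 = 3/4, this gives:
  X_t = 3/4 * exp((-93/25) * t + (6/5) * B_t).
Since sigma*B_t ~ Normal(0, sigma^2 t), E[exp(sigma*B_t)] = exp(sigma^2 t / 2); so E[X_t] = x_0 * exp((mu - sigma^2/2) t) * exp(sigma^2 t / 2) = x_0 * exp(mu t) = 3*exp(-3*t)/4.
Var(X_t) = E[X_t^2] - (E[X_t])^2 = x_0^2 * exp(2 mu t) * (exp(sigma^2 t) - 1) = (9*exp(36*t/25) - 9)*exp(-6*t)/16.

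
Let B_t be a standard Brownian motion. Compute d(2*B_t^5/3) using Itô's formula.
d(2*B_t^5/3) = (20*B_t^3/3) dt + (10*B_t^4/3) dB_t

Itô's formula for f(B_t) gives d f(B_t) = f'(B_t) dB_t + (1/2) f''(B_t) dt. Compute derivatives of f(x) = 2*x^5/3:
  f'(x)  = 10*x^4/3
  f''(x) = 40*x^3/3
Substitute x = B_t and multiply the f'' term by 1/2:
  drift     = (1/2) * (40*x^3/3) evaluated at B_t = 20*B_t^3/3
  diffusion = (10*x^4/3) evaluated at B_t = 10*B_t^4/3
Therefore d(2*B_t^5/3) = (20*B_t^3/3) dt + (10*B_t^4/3) dB_t.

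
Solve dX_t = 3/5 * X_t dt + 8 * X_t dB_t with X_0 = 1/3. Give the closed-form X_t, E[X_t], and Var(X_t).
X_t = 1/3 * exp((-157/5) t + (8) B_t); E[X_t] = exp(3*t/5)/3; Var(X_t) = (exp(64*t) - 1)*exp(6*t/5)/9

For GBM dX = mu X dt + sigma X dB with X_0 = x_0, apply Itô to Y = log X: dY = (mu - sigma^2/2) dt + sigma dB, so Y_t = log(x_0) + (mu - sigma^2/2) t + sigma B_t and hence X_t = x_0 * exp((mu - sigma^2/2) t + sigma B_t).
With mu = 3/5, sigma = 8, x_0 = 1/3, this gives:
  X_t = 1/3 * exp((-157/5) * t + (8) * B_t).
Since sigma*B_t ~ Normal(0, sigma^2 t), E[exp(sigma*B_t)] = exp(sigma^2 t / 2); so E[X_t] = x_0 * exp((mu - sigma^2/2) t) * exp(sigma^2 t / 2) = x_0 * exp(mu t) = exp(3*t/5)/3.
Var(X_t) = E[X_t^2] - (E[X_t])^2 = x_0^2 * exp(2 mu t) * (exp(sigma^2 t) - 1) = (exp(64*t) - 1)*exp(6*t/5)/9.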